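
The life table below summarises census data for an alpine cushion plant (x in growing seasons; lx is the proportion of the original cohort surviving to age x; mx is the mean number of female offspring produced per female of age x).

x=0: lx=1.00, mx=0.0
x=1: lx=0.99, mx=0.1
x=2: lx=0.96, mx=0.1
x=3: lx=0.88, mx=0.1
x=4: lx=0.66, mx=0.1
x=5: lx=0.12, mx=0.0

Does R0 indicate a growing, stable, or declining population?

R0 = Σ lx·mx = 0 + 0.099 + 0.096 + 0.088 + 0.066 + 0 = 0.349
R0 < 1, so the population is declining.

declining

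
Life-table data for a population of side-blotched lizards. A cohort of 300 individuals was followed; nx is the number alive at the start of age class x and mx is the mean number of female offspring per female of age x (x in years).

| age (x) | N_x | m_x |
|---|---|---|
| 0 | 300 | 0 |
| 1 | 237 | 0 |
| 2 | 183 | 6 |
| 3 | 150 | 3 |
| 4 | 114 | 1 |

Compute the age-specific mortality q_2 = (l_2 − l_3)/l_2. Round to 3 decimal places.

0.180

lx = nx/n0 = nx/300: 1, 0.79, 0.61, 0.5, 0.38
q_2 = (l_2 − l_3) / l_2 = (0.61 − 0.5) / 0.61
     = 0.11 / 0.61 = 0.180328… → 0.180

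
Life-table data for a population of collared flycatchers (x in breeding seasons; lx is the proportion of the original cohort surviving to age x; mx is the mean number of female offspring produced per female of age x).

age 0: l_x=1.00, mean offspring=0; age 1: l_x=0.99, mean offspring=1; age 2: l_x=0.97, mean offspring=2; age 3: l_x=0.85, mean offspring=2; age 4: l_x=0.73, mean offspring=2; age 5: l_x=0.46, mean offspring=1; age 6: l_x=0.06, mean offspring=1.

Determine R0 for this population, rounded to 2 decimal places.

lx·mx by age: 0, 0.99, 1.94, 1.7, 1.46, 0.46, 0.06
R0 = Σ lx·mx = 6.61 → 6.61

6.61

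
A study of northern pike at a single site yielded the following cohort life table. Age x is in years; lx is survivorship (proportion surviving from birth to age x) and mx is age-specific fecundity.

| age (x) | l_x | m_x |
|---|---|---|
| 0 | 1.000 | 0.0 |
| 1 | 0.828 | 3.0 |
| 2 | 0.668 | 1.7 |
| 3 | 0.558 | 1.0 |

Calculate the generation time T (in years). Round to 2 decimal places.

lx·mx: 0, 2.484, 1.1356, 0.558 → R0 = 4.1776
x·lx·mx: 0, 2.484, 2.2712, 1.674 → Σ = 6.4292
T = 6.4292 / 4.1776 = 1.53897… → 1.54

1.54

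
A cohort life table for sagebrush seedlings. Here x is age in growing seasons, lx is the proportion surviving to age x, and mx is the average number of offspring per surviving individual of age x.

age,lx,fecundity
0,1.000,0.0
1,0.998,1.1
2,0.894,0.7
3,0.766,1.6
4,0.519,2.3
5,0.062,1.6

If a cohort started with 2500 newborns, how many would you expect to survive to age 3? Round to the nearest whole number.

Expected survivors = N0 · l_3 = 2500 × 0.766 = 1915 → 1915

1915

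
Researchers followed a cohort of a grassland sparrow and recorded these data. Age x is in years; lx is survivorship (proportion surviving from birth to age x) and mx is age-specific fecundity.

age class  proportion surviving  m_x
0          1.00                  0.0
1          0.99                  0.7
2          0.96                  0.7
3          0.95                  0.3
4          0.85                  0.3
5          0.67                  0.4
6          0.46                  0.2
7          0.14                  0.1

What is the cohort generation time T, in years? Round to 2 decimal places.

lx·mx: 0, 0.693, 0.672, 0.285, 0.255, 0.268, 0.092, 0.014 → R0 = 2.279
x·lx·mx: 0, 0.693, 1.344, 0.855, 1.02, 1.34, 0.552, 0.098 → Σ = 5.902
T = 5.902 / 2.279 = 2.589732… → 2.59

2.59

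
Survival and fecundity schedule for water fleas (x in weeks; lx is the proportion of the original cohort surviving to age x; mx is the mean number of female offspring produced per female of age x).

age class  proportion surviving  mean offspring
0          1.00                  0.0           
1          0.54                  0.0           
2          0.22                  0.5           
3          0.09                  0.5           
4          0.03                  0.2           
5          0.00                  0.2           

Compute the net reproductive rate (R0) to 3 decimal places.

lx·mx by age: 0, 0, 0.11, 0.045, 0.006, 0
R0 = Σ lx·mx = 0.161 → 0.161

0.161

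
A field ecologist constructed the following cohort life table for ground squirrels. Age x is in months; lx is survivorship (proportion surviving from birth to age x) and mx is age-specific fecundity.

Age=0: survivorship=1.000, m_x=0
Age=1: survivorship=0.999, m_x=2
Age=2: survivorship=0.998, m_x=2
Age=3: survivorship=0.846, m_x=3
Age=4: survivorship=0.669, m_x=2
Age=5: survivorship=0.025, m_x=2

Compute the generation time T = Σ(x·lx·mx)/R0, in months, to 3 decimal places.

2.425

lx·mx: 0, 1.998, 1.996, 2.538, 1.338, 0.05 → R0 = 7.92
x·lx·mx: 0, 1.998, 3.992, 7.614, 5.352, 0.25 → Σ = 19.206
T = 19.206 / 7.92 = 2.425 → 2.425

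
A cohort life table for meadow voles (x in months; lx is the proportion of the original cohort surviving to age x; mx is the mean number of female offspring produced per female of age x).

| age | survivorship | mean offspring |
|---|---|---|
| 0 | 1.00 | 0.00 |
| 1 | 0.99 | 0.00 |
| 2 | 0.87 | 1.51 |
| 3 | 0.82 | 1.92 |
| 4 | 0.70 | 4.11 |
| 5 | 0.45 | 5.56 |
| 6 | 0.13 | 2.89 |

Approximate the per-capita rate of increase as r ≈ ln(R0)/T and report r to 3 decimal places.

0.554

R0 = Σ lx·mx = 0 + 0 + 1.3137 + 1.5744 + 2.877 + 2.502 + 0.3757 = 8.6428
Σ x·lx·mx = 33.6228; T = 33.6228/8.6428 = 3.89027…
r ≈ ln(R0)/T = ln(8.6428)/3.89027… = 0.55439… → 0.554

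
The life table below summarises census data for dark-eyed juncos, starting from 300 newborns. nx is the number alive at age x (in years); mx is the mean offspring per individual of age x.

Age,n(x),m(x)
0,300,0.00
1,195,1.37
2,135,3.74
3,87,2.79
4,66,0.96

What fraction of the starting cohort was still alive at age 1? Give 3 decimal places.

l_1 = n_1/n_0 = 195/300 = 0.65 → 0.650

0.650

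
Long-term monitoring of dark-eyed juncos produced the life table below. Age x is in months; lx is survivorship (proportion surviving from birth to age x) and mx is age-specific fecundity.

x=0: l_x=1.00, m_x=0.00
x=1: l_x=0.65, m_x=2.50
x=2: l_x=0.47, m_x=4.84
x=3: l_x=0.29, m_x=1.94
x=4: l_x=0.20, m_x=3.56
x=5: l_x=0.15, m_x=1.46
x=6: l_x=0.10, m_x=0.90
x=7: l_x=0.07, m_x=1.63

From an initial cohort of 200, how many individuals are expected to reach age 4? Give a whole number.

Expected survivors = N0 · l_4 = 200 × 0.20 = 40 → 40

40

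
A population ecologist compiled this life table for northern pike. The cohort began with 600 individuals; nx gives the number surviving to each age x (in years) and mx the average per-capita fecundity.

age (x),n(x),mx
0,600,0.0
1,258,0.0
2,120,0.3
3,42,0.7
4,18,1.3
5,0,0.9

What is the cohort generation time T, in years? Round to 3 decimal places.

lx = nx/n0 = nx/600: 1, 0.43, 0.2, 0.07, 0.03, 0
lx·mx: 0, 0, 0.06, 0.049, 0.039, 0 → R0 = 0.148
x·lx·mx: 0, 0, 0.12, 0.147, 0.156, 0 → Σ = 0.423
T = 0.423 / 0.148 = 2.858108… → 2.858

2.858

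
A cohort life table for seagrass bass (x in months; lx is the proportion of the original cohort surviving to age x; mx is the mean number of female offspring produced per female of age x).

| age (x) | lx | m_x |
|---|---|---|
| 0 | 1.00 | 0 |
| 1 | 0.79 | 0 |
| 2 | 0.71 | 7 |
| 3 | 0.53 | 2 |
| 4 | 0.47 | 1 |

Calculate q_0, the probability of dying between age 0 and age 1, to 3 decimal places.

0.210

q_0 = (l_0 − l_1) / l_0 = (1 − 0.79) / 1
     = 0.21 / 1 = 0.21 → 0.210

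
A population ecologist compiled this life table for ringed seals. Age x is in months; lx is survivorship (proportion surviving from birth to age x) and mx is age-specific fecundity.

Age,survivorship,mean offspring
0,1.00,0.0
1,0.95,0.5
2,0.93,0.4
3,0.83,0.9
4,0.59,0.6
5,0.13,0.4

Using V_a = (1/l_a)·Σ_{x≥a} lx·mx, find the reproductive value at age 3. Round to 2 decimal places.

1.39

lx·mx for x ≥ 3: 0.747, 0.354, 0.052 → sum = 1.153
V_3 = 1.153 / l_3 = 1.153 / 0.83 = 1.389157… → 1.39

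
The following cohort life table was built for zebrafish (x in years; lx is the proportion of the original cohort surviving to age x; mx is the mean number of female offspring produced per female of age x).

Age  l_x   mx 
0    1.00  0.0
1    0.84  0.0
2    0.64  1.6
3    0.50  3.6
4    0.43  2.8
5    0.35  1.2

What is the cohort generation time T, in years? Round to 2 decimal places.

lx·mx: 0, 0, 1.024, 1.8, 1.204, 0.42 → R0 = 4.448
x·lx·mx: 0, 0, 2.048, 5.4, 4.816, 2.1 → Σ = 14.364
T = 14.364 / 4.448 = 3.229317… → 3.23

3.23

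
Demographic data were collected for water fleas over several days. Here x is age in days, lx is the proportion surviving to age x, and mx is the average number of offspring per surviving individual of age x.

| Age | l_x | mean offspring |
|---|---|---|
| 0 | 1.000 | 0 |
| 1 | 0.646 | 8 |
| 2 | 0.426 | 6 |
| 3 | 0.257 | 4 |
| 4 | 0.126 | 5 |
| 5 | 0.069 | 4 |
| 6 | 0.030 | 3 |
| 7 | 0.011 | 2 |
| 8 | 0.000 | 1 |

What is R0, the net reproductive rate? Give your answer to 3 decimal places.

lx·mx by age: 0, 5.168, 2.556, 1.028, 0.63, 0.276, 0.09, 0.022, 0
R0 = Σ lx·mx = 9.77 → 9.770

9.770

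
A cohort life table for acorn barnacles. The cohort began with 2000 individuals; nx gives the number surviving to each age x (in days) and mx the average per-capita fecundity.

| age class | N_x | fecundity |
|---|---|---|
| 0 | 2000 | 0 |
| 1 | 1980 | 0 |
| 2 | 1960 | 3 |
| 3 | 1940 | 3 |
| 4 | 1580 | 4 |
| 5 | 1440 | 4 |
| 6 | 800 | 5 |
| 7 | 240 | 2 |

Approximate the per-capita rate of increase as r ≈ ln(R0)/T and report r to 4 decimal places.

0.6763

lx = nx/n0 = nx/2000: 1, 0.99, 0.98, 0.97, 0.79, 0.72, 0.4, 0.12
R0 = Σ lx·mx = 0 + 0 + 2.94 + 2.91 + 3.16 + 2.88 + 2 + 0.24 = 14.13
Σ x·lx·mx = 55.33; T = 55.33/14.13 = 3.91578…
r ≈ ln(R0)/T = ln(14.13)/3.91578… = 0.676315… → 0.6763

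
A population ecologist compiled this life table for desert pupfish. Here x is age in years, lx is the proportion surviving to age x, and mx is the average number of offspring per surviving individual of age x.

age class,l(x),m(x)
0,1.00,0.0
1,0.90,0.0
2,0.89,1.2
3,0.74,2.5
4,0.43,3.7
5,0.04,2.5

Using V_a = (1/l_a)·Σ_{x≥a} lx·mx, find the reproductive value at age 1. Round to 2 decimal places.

lx·mx for x ≥ 1: 0, 1.068, 1.85, 1.591, 0.1 → sum = 4.609
V_1 = 4.609 / l_1 = 4.609 / 0.9 = 5.121111… → 5.12

5.12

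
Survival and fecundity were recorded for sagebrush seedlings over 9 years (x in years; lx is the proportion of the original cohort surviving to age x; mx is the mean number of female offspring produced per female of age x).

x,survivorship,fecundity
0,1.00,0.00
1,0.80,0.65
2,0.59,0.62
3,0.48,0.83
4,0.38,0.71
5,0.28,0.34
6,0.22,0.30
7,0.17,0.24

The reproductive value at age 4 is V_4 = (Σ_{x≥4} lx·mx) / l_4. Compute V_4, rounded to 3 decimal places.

1.242

lx·mx for x ≥ 4: 0.2698, 0.0952, 0.066, 0.0408 → sum = 0.4718
V_4 = 0.4718 / l_4 = 0.4718 / 0.38 = 1.241579… → 1.242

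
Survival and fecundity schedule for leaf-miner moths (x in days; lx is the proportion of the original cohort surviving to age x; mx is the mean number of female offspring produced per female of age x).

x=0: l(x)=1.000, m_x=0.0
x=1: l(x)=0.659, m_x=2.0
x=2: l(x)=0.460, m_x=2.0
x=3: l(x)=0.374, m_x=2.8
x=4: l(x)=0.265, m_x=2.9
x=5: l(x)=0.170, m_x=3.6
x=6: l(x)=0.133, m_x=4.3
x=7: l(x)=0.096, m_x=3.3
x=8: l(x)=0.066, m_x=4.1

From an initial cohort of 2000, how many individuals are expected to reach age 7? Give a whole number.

192

Expected survivors = N0 · l_7 = 2000 × 0.096 = 192 → 192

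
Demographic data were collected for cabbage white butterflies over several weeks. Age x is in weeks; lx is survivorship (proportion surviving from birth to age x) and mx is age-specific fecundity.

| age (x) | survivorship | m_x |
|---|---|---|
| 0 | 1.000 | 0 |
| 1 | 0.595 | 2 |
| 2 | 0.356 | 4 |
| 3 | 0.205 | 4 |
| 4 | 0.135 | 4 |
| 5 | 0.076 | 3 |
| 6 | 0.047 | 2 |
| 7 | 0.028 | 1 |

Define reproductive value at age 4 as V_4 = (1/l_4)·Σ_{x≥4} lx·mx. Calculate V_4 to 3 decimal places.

6.593

lx·mx for x ≥ 4: 0.54, 0.228, 0.094, 0.028 → sum = 0.89
V_4 = 0.89 / l_4 = 0.89 / 0.135 = 6.592593… → 6.593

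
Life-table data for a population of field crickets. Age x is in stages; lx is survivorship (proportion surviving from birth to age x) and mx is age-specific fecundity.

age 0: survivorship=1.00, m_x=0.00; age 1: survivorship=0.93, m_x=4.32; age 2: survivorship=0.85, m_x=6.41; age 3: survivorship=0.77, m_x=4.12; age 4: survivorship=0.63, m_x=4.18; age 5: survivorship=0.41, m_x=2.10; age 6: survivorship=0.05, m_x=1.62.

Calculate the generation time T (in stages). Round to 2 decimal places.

2.45

lx·mx: 0, 4.0176, 5.4485, 3.1724, 2.6334, 0.861, 0.081 → R0 = 16.2139
x·lx·mx: 0, 4.0176, 10.897, 9.5172, 10.5336, 4.305, 0.486 → Σ = 39.7564
T = 39.7564 / 16.2139 = 2.451995… → 2.45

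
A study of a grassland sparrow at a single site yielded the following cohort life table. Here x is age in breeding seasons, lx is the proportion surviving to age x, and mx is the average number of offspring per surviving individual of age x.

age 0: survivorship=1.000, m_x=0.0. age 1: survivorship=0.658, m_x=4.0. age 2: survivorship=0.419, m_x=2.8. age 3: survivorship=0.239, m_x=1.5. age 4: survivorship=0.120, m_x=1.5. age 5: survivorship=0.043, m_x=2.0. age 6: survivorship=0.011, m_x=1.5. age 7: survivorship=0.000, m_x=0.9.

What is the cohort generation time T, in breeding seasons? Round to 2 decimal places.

1.64

lx·mx: 0, 2.632, 1.1732, 0.3585, 0.18, 0.086, 0.0165, 0 → R0 = 4.4462
x·lx·mx: 0, 2.632, 2.3464, 1.0755, 0.72, 0.43, 0.099, 0 → Σ = 7.3029
T = 7.3029 / 4.4462 = 1.642504… → 1.64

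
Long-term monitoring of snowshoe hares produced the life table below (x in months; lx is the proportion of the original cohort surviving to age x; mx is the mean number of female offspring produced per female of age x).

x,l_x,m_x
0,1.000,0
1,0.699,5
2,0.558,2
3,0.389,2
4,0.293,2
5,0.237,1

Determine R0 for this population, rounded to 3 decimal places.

6.212

lx·mx by age: 0, 3.495, 1.116, 0.778, 0.586, 0.237
R0 = Σ lx·mx = 6.212 → 6.212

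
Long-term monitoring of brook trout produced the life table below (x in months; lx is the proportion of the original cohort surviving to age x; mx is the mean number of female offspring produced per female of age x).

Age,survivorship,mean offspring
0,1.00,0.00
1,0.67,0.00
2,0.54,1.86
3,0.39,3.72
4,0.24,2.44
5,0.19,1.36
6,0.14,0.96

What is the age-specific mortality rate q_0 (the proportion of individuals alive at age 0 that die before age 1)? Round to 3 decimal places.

0.330

q_0 = (l_0 − l_1) / l_0 = (1 − 0.67) / 1
     = 0.33 / 1 = 0.33 → 0.330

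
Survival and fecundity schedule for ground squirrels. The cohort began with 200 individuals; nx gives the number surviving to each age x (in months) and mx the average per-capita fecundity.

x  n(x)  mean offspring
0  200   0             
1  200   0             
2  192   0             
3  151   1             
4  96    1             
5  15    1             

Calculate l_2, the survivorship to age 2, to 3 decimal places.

0.960

l_2 = n_2/n_0 = 192/200 = 0.96 → 0.960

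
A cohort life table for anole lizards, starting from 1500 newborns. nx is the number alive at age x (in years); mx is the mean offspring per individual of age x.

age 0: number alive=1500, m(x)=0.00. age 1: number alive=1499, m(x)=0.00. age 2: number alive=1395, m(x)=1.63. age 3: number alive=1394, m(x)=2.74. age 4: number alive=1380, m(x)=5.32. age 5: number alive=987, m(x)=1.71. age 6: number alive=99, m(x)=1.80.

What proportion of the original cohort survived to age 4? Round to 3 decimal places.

l_4 = n_4/n_0 = 1380/1500 = 0.92 → 0.920

0.920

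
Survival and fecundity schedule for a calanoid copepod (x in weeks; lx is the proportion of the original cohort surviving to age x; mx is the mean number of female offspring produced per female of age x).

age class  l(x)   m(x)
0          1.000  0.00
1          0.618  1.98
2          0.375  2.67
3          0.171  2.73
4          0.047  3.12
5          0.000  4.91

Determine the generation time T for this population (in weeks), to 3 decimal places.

1.837

lx·mx: 0, 1.22364, 1.00125, 0.46683, 0.14664, 0 → R0 = 2.83836
x·lx·mx: 0, 1.22364, 2.0025, 1.40049, 0.58656, 0 → Σ = 5.21319
T = 5.21319 / 2.83836 = 1.836691… → 1.837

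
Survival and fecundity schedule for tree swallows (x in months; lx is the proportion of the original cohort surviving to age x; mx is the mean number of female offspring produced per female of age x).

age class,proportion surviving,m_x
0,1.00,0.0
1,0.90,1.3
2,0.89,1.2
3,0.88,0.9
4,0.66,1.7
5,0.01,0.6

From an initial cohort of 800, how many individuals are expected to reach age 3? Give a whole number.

704

Expected survivors = N0 · l_3 = 800 × 0.88 = 704 → 704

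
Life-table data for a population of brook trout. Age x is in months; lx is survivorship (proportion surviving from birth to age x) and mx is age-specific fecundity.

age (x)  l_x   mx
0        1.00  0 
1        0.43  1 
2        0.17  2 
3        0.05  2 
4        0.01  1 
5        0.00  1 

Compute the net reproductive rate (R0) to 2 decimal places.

lx·mx by age: 0, 0.43, 0.34, 0.1, 0.01, 0
R0 = Σ lx·mx = 0.88 → 0.88

0.88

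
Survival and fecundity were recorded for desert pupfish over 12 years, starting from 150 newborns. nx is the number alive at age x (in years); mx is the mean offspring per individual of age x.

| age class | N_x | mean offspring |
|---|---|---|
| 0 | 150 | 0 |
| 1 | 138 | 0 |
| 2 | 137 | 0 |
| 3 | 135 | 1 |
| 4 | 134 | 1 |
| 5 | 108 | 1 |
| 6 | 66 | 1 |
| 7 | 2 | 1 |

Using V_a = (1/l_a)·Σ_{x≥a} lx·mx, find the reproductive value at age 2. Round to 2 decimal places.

3.25

lx = nx/n0 = nx/150: 1, 0.92, 0.91333…, 0.9, 0.89333…, 0.72, 0.44, 0.01333…
lx·mx for x ≥ 2: 0, 0.9, 0.893333…, 0.72, 0.44, 0.013333… → sum = 2.966667…
V_2 = 2.966667… / l_2 = 2.966667… / 0.913333… = 3.248175… → 3.25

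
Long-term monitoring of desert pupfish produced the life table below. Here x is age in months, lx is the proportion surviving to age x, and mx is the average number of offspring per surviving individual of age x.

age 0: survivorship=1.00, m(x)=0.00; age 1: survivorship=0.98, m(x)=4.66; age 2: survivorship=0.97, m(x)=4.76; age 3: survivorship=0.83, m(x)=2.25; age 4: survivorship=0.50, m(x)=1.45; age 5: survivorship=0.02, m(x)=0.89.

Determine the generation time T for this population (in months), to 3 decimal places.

lx·mx: 0, 4.5668, 4.6172, 1.8675, 0.725, 0.0178 → R0 = 11.7943
x·lx·mx: 0, 4.5668, 9.2344, 5.6025, 2.9, 0.089 → Σ = 22.3927
T = 22.3927 / 11.7943 = 1.898604… → 1.899

1.899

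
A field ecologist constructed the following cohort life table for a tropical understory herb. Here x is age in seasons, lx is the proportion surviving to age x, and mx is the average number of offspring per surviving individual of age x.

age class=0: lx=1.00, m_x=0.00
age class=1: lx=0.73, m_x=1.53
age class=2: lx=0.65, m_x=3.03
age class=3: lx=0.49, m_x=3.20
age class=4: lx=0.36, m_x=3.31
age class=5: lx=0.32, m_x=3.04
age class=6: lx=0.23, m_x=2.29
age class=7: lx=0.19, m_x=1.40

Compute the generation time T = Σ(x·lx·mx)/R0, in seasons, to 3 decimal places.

lx·mx: 0, 1.1169, 1.9695, 1.568, 1.1916, 0.9728, 0.5267, 0.266 → R0 = 7.6115
x·lx·mx: 0, 1.1169, 3.939, 4.704, 4.7664, 4.864, 3.1602, 1.862 → Σ = 24.4125
T = 24.4125 / 7.6115 = 3.207318… → 3.207

3.207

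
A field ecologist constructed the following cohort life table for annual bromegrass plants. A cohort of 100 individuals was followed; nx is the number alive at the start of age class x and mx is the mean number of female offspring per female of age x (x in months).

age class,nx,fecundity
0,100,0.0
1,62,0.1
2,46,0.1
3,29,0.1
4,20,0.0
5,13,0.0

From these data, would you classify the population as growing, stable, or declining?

lx = nx/n0 = nx/100: 1, 0.62, 0.46, 0.29, 0.2, 0.13
R0 = Σ lx·mx = 0 + 0.062 + 0.046 + 0.029 + 0 + 0 = 0.137
R0 < 1, so the population is declining.

declining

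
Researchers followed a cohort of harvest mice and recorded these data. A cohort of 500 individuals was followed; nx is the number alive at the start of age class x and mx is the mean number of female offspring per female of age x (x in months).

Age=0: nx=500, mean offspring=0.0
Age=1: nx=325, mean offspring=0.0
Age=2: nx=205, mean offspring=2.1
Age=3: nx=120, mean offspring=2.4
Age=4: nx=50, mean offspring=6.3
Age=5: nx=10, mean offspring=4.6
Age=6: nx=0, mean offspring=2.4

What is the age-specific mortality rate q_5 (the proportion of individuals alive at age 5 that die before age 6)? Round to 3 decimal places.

1.000

lx = nx/n0 = nx/500: 1, 0.65, 0.41, 0.24, 0.1, 0.02, 0
q_5 = (l_5 − l_6) / l_5 = (0.02 − 0) / 0.02
     = 0.02 / 0.02 = 1 → 1.000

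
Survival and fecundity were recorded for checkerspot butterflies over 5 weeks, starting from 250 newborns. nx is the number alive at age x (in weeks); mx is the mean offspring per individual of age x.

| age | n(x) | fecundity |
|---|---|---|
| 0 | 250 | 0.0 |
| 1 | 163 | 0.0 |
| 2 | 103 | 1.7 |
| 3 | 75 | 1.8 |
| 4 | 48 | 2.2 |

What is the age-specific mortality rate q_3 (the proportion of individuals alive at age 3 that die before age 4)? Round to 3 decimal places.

0.360

lx = nx/n0 = nx/250: 1, 0.652, 0.412, 0.3, 0.192
q_3 = (l_3 − l_4) / l_3 = (0.3 − 0.192) / 0.3
     = 0.108 / 0.3 = 0.36 → 0.360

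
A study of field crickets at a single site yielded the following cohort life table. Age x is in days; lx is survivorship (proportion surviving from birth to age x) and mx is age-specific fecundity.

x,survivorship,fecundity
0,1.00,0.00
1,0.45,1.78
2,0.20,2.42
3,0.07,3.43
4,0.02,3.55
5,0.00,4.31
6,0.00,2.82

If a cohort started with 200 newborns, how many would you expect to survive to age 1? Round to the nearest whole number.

90

Expected survivors = N0 · l_1 = 200 × 0.45 = 90 → 90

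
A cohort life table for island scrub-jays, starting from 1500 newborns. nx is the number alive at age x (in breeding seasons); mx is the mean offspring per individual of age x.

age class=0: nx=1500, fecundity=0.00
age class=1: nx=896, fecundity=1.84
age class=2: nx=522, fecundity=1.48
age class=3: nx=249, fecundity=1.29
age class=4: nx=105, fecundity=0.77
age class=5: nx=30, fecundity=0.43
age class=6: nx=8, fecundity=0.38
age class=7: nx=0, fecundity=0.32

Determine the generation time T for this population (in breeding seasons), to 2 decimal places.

lx = nx/n0 = nx/1500: 1, 0.59733…, 0.348, 0.166, 0.07, 0.02, 0.00533…, 0
lx·mx: 0, 1.099093…, 0.51504, 0.21414, 0.0539, 0.0086, 0.002027…, 0 → R0 = 1.8928…
x·lx·mx: 0, 1.099093…, 1.03008, 0.64242, 0.2156, 0.043, 0.01216…, 0 → Σ = 3.042353…
T = 3.042353… / 1.8928… = 1.60733… → 1.61

1.61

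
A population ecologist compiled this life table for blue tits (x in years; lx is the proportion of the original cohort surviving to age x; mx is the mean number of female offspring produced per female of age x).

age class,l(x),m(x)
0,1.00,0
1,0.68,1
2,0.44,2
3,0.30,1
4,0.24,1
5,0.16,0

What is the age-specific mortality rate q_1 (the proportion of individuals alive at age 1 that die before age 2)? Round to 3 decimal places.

q_1 = (l_1 − l_2) / l_1 = (0.68 − 0.44) / 0.68
     = 0.24 / 0.68 = 0.352941… → 0.353

0.353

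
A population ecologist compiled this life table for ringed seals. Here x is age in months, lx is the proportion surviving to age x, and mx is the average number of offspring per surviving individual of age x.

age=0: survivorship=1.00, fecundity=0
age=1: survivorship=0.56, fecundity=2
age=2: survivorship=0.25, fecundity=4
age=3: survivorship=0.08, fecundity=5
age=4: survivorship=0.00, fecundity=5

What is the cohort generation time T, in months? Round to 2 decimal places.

1.71

lx·mx: 0, 1.12, 1, 0.4, 0 → R0 = 2.52
x·lx·mx: 0, 1.12, 2, 1.2, 0 → Σ = 4.32
T = 4.32 / 2.52 = 1.714286… → 1.71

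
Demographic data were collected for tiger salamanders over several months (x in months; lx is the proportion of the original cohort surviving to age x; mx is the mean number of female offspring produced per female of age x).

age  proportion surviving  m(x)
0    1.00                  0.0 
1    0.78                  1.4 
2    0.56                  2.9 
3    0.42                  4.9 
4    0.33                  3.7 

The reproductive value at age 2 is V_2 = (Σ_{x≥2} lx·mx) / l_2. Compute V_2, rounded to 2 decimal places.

8.76

lx·mx for x ≥ 2: 1.624, 2.058, 1.221 → sum = 4.903
V_2 = 4.903 / l_2 = 4.903 / 0.56 = 8.755357… → 8.76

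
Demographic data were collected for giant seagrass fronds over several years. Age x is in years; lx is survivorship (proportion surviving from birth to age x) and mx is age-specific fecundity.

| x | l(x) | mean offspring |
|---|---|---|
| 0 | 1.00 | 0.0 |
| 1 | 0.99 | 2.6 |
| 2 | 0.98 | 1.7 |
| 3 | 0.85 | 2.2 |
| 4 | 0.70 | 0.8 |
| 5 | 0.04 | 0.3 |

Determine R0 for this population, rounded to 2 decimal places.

6.68

lx·mx by age: 0, 2.574, 1.666, 1.87, 0.56, 0.012
R0 = Σ lx·mx = 6.682 → 6.68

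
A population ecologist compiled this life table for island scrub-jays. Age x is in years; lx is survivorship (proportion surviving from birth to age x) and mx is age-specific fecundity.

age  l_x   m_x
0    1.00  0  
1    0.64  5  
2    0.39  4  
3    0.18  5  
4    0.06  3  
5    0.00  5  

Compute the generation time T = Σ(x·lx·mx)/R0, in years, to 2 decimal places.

1.67

lx·mx: 0, 3.2, 1.56, 0.9, 0.18, 0 → R0 = 5.84
x·lx·mx: 0, 3.2, 3.12, 2.7, 0.72, 0 → Σ = 9.74
T = 9.74 / 5.84 = 1.667808… → 1.67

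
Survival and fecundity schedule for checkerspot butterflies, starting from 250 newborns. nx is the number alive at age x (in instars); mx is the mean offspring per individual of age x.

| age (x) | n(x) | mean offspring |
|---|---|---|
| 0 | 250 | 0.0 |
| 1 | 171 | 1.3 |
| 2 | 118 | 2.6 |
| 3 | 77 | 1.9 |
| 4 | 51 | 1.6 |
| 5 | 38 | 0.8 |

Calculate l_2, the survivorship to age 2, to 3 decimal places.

l_2 = n_2/n_0 = 118/250 = 0.472 → 0.472

0.472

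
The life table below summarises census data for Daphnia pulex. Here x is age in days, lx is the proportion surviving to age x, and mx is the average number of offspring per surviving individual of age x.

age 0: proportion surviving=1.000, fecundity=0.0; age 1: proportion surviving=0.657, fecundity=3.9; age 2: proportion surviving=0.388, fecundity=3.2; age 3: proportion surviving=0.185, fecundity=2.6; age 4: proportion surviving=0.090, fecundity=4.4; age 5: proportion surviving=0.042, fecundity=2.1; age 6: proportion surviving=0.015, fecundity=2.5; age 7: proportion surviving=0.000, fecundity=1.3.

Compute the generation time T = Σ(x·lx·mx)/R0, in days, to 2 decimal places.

1.82

lx·mx: 0, 2.5623, 1.2416, 0.481, 0.396, 0.0882, 0.0375, 0 → R0 = 4.8066
x·lx·mx: 0, 2.5623, 2.4832, 1.443, 1.584, 0.441, 0.225, 0 → Σ = 8.7385
T = 8.7385 / 4.8066 = 1.818021… → 1.82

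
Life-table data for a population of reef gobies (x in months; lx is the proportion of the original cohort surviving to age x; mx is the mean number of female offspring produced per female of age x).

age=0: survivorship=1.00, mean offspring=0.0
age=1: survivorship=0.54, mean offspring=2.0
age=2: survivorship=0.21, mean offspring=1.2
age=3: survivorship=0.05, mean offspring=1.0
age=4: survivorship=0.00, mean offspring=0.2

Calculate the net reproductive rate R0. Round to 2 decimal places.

1.38

lx·mx by age: 0, 1.08, 0.252, 0.05, 0
R0 = Σ lx·mx = 1.382 → 1.38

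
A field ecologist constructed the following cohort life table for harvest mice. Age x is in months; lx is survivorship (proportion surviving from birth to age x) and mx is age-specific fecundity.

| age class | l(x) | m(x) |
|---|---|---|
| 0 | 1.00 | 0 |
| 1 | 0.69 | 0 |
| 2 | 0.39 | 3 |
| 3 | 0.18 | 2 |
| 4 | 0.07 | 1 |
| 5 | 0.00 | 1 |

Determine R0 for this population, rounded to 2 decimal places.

1.60

lx·mx by age: 0, 0, 1.17, 0.36, 0.07, 0
R0 = Σ lx·mx = 1.6 → 1.60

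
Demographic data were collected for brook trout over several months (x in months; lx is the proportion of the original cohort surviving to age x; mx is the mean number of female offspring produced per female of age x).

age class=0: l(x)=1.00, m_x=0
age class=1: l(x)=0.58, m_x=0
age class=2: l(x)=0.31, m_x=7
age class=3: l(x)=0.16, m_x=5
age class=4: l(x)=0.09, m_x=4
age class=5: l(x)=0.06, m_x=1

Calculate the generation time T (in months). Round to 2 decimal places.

lx·mx: 0, 0, 2.17, 0.8, 0.36, 0.06 → R0 = 3.39
x·lx·mx: 0, 0, 4.34, 2.4, 1.44, 0.3 → Σ = 8.48
T = 8.48 / 3.39 = 2.501475… → 2.50

2.50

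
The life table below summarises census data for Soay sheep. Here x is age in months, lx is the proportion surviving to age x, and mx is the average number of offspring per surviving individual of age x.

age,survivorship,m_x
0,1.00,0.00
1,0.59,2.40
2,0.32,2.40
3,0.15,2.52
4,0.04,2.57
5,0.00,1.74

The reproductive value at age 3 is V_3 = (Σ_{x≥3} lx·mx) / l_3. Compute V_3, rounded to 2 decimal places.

3.21

lx·mx for x ≥ 3: 0.378, 0.1028, 0 → sum = 0.4808
V_3 = 0.4808 / l_3 = 0.4808 / 0.15 = 3.205333… → 3.21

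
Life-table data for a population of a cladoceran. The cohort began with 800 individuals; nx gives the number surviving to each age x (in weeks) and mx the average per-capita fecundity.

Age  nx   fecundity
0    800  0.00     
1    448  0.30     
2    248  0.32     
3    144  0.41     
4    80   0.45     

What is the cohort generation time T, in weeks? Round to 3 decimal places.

lx = nx/n0 = nx/800: 1, 0.56, 0.31, 0.18, 0.1
lx·mx: 0, 0.168, 0.0992, 0.0738, 0.045 → R0 = 0.386
x·lx·mx: 0, 0.168, 0.1984, 0.2214, 0.18 → Σ = 0.7678
T = 0.7678 / 0.386 = 1.989119… → 1.989

1.989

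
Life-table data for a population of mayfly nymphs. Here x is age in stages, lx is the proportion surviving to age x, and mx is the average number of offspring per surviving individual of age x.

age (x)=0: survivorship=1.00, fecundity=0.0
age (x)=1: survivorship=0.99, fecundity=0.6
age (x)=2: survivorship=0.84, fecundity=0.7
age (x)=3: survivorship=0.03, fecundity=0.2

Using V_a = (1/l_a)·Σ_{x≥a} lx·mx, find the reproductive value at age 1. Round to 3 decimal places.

1.200

lx·mx for x ≥ 1: 0.594, 0.588, 0.006 → sum = 1.188
V_1 = 1.188 / l_1 = 1.188 / 0.99 = 1.2 → 1.200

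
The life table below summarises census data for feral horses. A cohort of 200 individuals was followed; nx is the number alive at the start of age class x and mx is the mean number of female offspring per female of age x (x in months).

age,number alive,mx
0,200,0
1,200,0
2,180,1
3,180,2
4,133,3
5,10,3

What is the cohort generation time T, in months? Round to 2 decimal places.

lx = nx/n0 = nx/200: 1, 1, 0.9, 0.9, 0.665, 0.05
lx·mx: 0, 0, 0.9, 1.8, 1.995, 0.15 → R0 = 4.845
x·lx·mx: 0, 0, 1.8, 5.4, 7.98, 0.75 → Σ = 15.93
T = 15.93 / 4.845 = 3.287926… → 3.29

3.29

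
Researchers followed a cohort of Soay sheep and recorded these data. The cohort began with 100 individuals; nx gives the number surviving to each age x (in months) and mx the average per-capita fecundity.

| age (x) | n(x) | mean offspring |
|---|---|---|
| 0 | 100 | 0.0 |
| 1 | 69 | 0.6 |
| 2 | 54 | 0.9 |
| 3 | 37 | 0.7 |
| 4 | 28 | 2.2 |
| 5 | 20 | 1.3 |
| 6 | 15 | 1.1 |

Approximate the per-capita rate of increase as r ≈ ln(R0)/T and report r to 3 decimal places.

lx = nx/n0 = nx/100: 1, 0.69, 0.54, 0.37, 0.28, 0.2, 0.15
R0 = Σ lx·mx = 0 + 0.414 + 0.486 + 0.259 + 0.616 + 0.26 + 0.165 = 2.2
Σ x·lx·mx = 6.917; T = 6.917/2.2 = 3.14409…
r ≈ ln(R0)/T = ln(2.2)/3.14409… = 0.25077… → 0.251

0.251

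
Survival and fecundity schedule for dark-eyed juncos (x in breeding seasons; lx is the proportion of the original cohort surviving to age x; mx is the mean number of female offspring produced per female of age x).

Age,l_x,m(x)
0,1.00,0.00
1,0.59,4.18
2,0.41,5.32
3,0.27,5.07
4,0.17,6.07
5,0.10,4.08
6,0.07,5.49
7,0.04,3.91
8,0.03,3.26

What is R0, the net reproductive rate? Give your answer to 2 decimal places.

8.09

lx·mx by age: 0, 2.4662, 2.1812, 1.3689, 1.0319, 0.408, 0.3843, 0.1564, 0.0978
R0 = Σ lx·mx = 8.0947 → 8.09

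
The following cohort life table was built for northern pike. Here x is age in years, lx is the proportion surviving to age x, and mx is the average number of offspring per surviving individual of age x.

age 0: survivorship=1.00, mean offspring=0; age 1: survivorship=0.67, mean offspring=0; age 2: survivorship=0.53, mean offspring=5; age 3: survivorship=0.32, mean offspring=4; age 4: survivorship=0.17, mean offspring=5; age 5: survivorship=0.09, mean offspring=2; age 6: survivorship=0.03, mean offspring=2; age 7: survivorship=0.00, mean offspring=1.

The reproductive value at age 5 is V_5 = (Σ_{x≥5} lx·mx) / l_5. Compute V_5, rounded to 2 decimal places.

2.67

lx·mx for x ≥ 5: 0.18, 0.06, 0 → sum = 0.24
V_5 = 0.24 / l_5 = 0.24 / 0.09 = 2.666667… → 2.67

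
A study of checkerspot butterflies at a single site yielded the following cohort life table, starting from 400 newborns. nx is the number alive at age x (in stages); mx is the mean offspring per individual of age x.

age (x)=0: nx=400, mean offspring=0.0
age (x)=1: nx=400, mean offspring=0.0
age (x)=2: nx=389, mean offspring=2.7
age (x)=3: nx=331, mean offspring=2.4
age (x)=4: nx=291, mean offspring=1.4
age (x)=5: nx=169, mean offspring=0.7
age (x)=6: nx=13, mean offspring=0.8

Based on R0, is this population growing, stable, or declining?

lx = nx/n0 = nx/400: 1, 1, 0.9725, 0.8275, 0.7275, 0.4225, 0.0325
R0 = Σ lx·mx = 0 + 0 + 2.62575 + 1.986 + 1.0185 + 0.29575 + 0.026 = 5.952
R0 > 1, so the population is growing.

growing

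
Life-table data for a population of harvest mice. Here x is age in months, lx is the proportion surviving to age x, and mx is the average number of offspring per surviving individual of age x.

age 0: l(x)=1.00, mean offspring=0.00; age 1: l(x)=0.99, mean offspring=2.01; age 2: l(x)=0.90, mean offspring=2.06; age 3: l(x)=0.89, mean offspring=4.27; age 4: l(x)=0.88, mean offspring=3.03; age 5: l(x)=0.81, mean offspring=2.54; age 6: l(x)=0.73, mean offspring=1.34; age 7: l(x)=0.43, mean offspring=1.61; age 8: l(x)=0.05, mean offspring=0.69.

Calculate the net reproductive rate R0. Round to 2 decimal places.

lx·mx by age: 0, 1.9899, 1.854, 3.8003, 2.6664, 2.0574, 0.9782, 0.6923, 0.0345
R0 = Σ lx·mx = 14.073 → 14.07

14.07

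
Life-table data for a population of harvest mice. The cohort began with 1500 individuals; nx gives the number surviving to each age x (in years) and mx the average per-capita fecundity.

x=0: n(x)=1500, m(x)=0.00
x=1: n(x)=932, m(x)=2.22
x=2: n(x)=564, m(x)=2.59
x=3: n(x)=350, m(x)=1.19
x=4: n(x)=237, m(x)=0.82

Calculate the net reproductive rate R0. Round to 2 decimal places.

lx = nx/n0 = nx/1500: 1, 0.62133…, 0.376, 0.23333…, 0.158
lx·mx by age: 0, 1.37936…, 0.97384, 0.277667…, 0.12956
R0 = Σ lx·mx = 2.760427… → 2.76

2.76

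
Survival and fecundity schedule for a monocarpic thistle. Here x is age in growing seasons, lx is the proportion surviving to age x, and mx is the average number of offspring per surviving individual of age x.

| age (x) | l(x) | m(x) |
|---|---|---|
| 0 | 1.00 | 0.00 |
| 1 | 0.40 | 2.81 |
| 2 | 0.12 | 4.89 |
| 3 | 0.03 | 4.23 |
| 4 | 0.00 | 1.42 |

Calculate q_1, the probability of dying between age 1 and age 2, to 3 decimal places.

0.700

q_1 = (l_1 − l_2) / l_1 = (0.4 − 0.12) / 0.4
     = 0.28 / 0.4 = 0.7 → 0.700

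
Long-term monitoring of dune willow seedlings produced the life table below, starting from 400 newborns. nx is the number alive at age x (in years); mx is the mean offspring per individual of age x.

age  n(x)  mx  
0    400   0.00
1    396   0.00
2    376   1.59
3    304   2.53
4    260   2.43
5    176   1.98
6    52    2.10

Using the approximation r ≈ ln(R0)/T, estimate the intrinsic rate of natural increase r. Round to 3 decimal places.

0.529

lx = nx/n0 = nx/400: 1, 0.99, 0.94, 0.76, 0.65, 0.44, 0.13
R0 = Σ lx·mx = 0 + 0 + 1.4946 + 1.9228 + 1.5795 + 0.8712 + 0.273 = 6.1411
Σ x·lx·mx = 21.0696; T = 21.0696/6.1411 = 3.43092…
r ≈ ln(R0)/T = ln(6.1411)/3.43092… = 0.52901… → 0.529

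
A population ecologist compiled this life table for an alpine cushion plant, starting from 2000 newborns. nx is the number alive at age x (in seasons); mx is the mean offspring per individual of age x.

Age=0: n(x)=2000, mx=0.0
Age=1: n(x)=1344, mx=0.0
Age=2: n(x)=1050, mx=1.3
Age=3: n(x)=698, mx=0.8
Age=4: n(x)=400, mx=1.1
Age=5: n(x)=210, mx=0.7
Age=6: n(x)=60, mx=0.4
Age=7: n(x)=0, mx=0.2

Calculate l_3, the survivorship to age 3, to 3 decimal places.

0.349

l_3 = n_3/n_0 = 698/2000 = 0.349 → 0.349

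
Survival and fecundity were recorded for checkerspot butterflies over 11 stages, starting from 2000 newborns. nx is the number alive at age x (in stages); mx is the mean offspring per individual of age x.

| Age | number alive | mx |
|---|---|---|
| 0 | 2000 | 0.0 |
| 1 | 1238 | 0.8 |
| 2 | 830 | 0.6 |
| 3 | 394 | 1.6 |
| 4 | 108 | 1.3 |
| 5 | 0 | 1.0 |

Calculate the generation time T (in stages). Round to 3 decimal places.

1.965

lx = nx/n0 = nx/2000: 1, 0.619, 0.415, 0.197, 0.054, 0
lx·mx: 0, 0.4952, 0.249, 0.3152, 0.0702, 0 → R0 = 1.1296
x·lx·mx: 0, 0.4952, 0.498, 0.9456, 0.2808, 0 → Σ = 2.2196
T = 2.2196 / 1.1296 = 1.964943… → 1.965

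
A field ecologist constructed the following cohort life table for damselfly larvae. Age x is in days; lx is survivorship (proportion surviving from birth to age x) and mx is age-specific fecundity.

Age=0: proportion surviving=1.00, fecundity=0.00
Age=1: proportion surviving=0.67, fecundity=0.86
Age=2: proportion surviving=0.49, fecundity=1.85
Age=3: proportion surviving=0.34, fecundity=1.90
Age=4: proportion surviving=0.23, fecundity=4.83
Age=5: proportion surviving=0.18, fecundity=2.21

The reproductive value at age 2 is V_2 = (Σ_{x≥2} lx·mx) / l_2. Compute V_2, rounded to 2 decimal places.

6.25

lx·mx for x ≥ 2: 0.9065, 0.646, 1.1109, 0.3978 → sum = 3.0612
V_2 = 3.0612 / l_2 = 3.0612 / 0.49 = 6.247347… → 6.25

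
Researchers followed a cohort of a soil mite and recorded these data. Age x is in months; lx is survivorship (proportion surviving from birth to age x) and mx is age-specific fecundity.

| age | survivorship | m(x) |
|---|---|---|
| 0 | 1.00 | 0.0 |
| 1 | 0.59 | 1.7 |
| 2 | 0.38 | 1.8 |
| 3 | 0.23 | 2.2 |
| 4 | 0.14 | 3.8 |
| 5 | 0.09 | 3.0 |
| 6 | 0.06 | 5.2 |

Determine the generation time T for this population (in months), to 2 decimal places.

lx·mx: 0, 1.003, 0.684, 0.506, 0.532, 0.27, 0.312 → R0 = 3.307
x·lx·mx: 0, 1.003, 1.368, 1.518, 2.128, 1.35, 1.872 → Σ = 9.239
T = 9.239 / 3.307 = 2.793771… → 2.79

2.79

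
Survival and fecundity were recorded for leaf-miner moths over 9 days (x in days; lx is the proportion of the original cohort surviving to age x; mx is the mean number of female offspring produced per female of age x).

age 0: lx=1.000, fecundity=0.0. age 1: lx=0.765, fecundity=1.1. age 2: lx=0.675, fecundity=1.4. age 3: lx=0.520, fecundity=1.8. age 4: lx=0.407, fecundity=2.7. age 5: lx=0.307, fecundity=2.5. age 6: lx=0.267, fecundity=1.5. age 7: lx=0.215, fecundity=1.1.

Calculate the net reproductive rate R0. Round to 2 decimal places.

lx·mx by age: 0, 0.8415, 0.945, 0.936, 1.0989, 0.7675, 0.4005, 0.2365
R0 = Σ lx·mx = 5.2259 → 5.23

5.23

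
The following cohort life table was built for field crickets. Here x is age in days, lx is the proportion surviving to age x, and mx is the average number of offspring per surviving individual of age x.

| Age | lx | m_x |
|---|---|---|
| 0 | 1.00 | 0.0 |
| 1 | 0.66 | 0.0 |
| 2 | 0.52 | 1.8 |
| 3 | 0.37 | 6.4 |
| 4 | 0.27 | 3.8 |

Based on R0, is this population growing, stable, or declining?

growing

R0 = Σ lx·mx = 0 + 0 + 0.936 + 2.368 + 1.026 = 4.33
R0 > 1, so the population is growing.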